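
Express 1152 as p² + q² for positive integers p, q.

We need to find integers p, q > 0 such that p² + q² = 1152.
Trying p = 24: q² = 1152 - 24² = 1152 - 576 = 576
q = 24
Check: 24² + 24² = 576 + 576 = 1152 ✓

1152 = 24² + 24²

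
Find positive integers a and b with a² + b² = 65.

We need to find integers a, b > 0 such that a² + b² = 65.
Trying a = 1: b² = 65 - 1² = 65 - 1 = 64
b = 8
Check: 1² + 8² = 1 + 64 = 65 ✓

65 = 1² + 8²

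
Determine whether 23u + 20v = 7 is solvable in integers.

Step 1: Compute gcd(23, 20).
gcd(23, 20) = 1

Step 2: Check divisibility.
Does 1 divide 7? 7 = 1 x 7, so yes.

By the theorem on linear Diophantine equations, 23u + 20v = 7 has integer solutions if and only if gcd(23, 20) divides 7. Since 1 | 7, solutions exist.

Yes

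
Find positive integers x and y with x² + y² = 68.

We need to find integers x, y > 0 such that x² + y² = 68.
Trying x = 2: y² = 68 - 2² = 68 - 4 = 64
y = 8
Check: 2² + 8² = 4 + 64 = 68 ✓

68 = 2² + 8²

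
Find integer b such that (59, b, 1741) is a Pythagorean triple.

b² = c² - a² = 1741² - 59² = 3031081 - 3481 = 3027600
b = sqrt(3027600) = 1740

1740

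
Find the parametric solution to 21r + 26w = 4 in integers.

Step 1: Compute gcd(21, 26) = 1.
Since 1 divides 4, solutions exist.

Step 2: Find a particular solution using extended Euclidean algorithm.
We get r₀ = 20, w₀ = -16.
Check: 21*20 + 26*-16 = 4 = 4 ✓

Step 3: Write the general solution.
r = 20 + (26/1)t = 20 + 26t
w = -16 - (21/1)t = -16 - 21t
for any integer t.

r = 20 + 26t, w = -16 - 21t for integer t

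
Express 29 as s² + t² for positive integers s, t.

We need to find integers s, t > 0 such that s² + t² = 29.
Trying s = 2: t² = 29 - 2² = 29 - 4 = 25
t = 5
Check: 2² + 5² = 4 + 25 = 29 ✓

29 = 2² + 5²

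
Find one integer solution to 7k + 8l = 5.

Step 1: Check solvability.
gcd(7, 8) = 1
Since 1 divides 5, solutions exist.

Step 2: Apply extended Euclidean algorithm to find gcd.
We find integers such that 7*x0 + 8*y0 = 1

Step 3: Scale the particular solution.
Multiply by 5/1 = 5:
k = -5, l = 5

Step 4: Verify.
7*(-5) + 8*(5) = 5 = 5 ✓

k = -5, l = 5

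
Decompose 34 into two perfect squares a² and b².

We need to find integers a, b > 0 such that a² + b² = 34.
Trying a = 3: b² = 34 - 3² = 34 - 9 = 25
b = 5
Check: 3² + 5² = 9 + 25 = 34 ✓

34 = 3² + 5²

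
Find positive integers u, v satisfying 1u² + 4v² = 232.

Try small values of u and check whether (232 - 1u²)/4 is a perfect square.
u = 6: 1·6² = 36, so 4v² = 232 - 36 = 196, giving v² = 49, v = 7.
Check: 1·6² + 4·7² = 36 + 196 = 232 ✓

u = 6, v = 7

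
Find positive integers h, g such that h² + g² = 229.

Search for h with 229 - h² a perfect square.
h = 2: 229 - 2² = 229 - 4 = 225 = 15² ✓
So h = 2, g = 15.

h = 2, g = 15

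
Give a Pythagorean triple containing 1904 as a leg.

We need the other leg and hypotenuse such that 1904² + x² = c².
Take x = 372, c = 1940: 1904² + 372² = 3625216 + 138384 = 3763600 = 1940² ✓
Triple: (372, 1904, 1940)

(372, 1904, 1940)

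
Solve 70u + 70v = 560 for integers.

Step 1: Check solvability.
gcd(70, 70) = 70
Since 70 divides 560, solutions exist.

Step 2: Apply extended Euclidean algorithm to find gcd.
We find integers such that 70*x0 + 70*y0 = 70

Step 3: Scale the particular solution.
Multiply by 560/70 = 8:
u = 0, v = 8

Step 4: Verify.
70*(0) + 70*(8) = 560 = 560 ✓

u = 0, v = 8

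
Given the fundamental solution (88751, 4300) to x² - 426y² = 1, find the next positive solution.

Solutions to x² - Dy² = 1 are generated by powers of (x₀ + y₀√D).
The next solution satisfies x₁ + y₁√426 = (x₀ + y₀√426)², giving:
x₁ = x₀² + 426y₀² = 88751² + 426·4300² = 7876740001 + 7876740000 = 15753480001
y₁ = 2x₀y₀ = 2·88751·4300 = 763258600

Verify: 15753480001² - 426·763258600² = 248172132141906960001 - 248172132141906960000 = 1 ✓

x = 15753480001, y = 763258600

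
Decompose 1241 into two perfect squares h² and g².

We need to find integers h, g > 0 such that h² + g² = 1241.
Trying h = 4: g² = 1241 - 4² = 1241 - 16 = 1225
g = 35
Check: 4² + 35² = 16 + 1225 = 1241 ✓

1241 = 4² + 35²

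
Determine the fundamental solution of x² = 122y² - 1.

We need x² = 122y² - 1. Try successive y:
y = 1: x² = 122·1² - 1 = 121 = 11² ✓
Check: 11² - 122·1² = 121 - 122 = -1 ✓

x = 11, y = 1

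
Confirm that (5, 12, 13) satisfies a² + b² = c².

Compute a² + b² = 5² + 12² = 25 + 144 = 169
Compute c² = 13² = 169
Since 169 = 169, confirmed.

Yes, it is a Pythagorean triple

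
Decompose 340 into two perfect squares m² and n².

We need to find integers m, n > 0 such that m² + n² = 340.
Trying m = 4: n² = 340 - 4² = 340 - 16 = 324
n = 18
Check: 4² + 18² = 16 + 324 = 340 ✓

340 = 4² + 18²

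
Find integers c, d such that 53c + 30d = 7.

Step 1: Check solvability.
gcd(53, 30) = 1
Since 1 divides 7, solutions exist.

Step 2: Apply extended Euclidean algorithm to find gcd.
We find integers such that 53*x0 + 30*y0 = 1

Step 3: Scale the particular solution.
Multiply by 7/1 = 7:
c = -91, d = 161

Step 4: Verify.
53*(-91) + 30*(161) = 7 = 7 ✓

c = -91, d = 161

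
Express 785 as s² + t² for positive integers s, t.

We need to find integers s, t > 0 such that s² + t² = 785.
Trying s = 1: t² = 785 - 1² = 785 - 1 = 784
t = 28
Check: 1² + 28² = 1 + 784 = 785 ✓

785 = 1² + 28²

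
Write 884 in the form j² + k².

We need to find integers j, k > 0 such that j² + k² = 884.
Trying j = 10: k² = 884 - 10² = 884 - 100 = 784
k = 28
Check: 10² + 28² = 100 + 784 = 884 ✓

884 = 10² + 28²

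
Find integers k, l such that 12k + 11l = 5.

Step 1: Check solvability.
gcd(12, 11) = 1
Since 1 divides 5, solutions exist.

Step 2: Apply extended Euclidean algorithm to find gcd.
We find integers such that 12*x0 + 11*y0 = 1

Step 3: Scale the particular solution.
Multiply by 5/1 = 5:
k = 5, l = -5

Step 4: Verify.
12*(5) + 11*(-5) = 5 = 5 ✓

k = 5, l = -5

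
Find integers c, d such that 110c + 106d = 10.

Step 1: Check solvability.
gcd(110, 106) = 2
Since 2 divides 10, solutions exist.

Step 2: Apply extended Euclidean algorithm to find gcd.
We find integers such that 110*x0 + 106*y0 = 2

Step 3: Scale the particular solution.
Multiply by 10/2 = 5:
c = -130, d = 135

Step 4: Verify.
110*(-130) + 106*(135) = 10 = 10 ✓

c = -130, d = 135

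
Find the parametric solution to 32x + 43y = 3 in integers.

Step 1: Compute gcd(32, 43) = 1.
Since 1 divides 3, solutions exist.

Step 2: Find a particular solution using extended Euclidean algorithm.
We get x₀ = -12, y₀ = 9.
Check: 32*-12 + 43*9 = 3 = 3 ✓

Step 3: Write the general solution.
x = -12 + (43/1)t = -12 + 43t
y = 9 - (32/1)t = 9 - 32t
for any integer t.

x = -12 + 43t, y = 9 - 32t for integer t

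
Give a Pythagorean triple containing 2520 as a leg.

We need the other leg and hypotenuse such that 2520² + x² = c².
Take x = 1150, c = 2770: 2520² + 1150² = 6350400 + 1322500 = 7672900 = 2770² ✓
Triple: (1150, 2520, 2770)

(1150, 2520, 2770)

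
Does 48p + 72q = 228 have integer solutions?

Step 1: Compute gcd(48, 72).
gcd(48, 72) = 24

Step 2: Check divisibility.
Does 24 divide 228? 228 = 24 x 9 + 12, so no.

By the theorem on linear Diophantine equations, 48p + 72q = 228 has integer solutions if and only if gcd(48, 72) divides 228. Since 24 does not divide 228, no solutions exist.

No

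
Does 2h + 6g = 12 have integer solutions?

Step 1: Compute gcd(2, 6).
gcd(2, 6) = 2

Step 2: Check divisibility.
Does 2 divide 12? 12 = 2 x 6, so yes.

By the theorem on linear Diophantine equations, 2h + 6g = 12 has integer solutions if and only if gcd(2, 6) divides 12. Since 2 | 12, solutions exist.

Yes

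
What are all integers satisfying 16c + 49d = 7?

Step 1: Compute gcd(16, 49) = 1.
Since 1 divides 7, solutions exist.

Step 2: Find a particular solution using extended Euclidean algorithm.
We get c₀ = -21, d₀ = 7.
Check: 16*-21 + 49*7 = 7 = 7 ✓

Step 3: Write the general solution.
c = -21 + (49/1)t = -21 + 49t
d = 7 - (16/1)t = 7 - 16t
for any integer t.

c = -21 + 49t, d = 7 - 16t for integer t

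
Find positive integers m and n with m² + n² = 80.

We need to find integers m, n > 0 such that m² + n² = 80.
Trying m = 4: n² = 80 - 4² = 80 - 16 = 64
n = 8
Check: 4² + 8² = 16 + 64 = 80 ✓

80 = 4² + 8²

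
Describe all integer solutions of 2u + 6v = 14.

Step 1: Compute gcd(2, 6) = 2.
Since 2 divides 14, solutions exist.

Step 2: Find a particular solution using extended Euclidean algorithm.
We get u₀ = 7, v₀ = 0.
Check: 2*7 + 6*0 = 14 = 14 ✓

Step 3: Write the general solution.
u = 7 + (6/2)t = 7 + 3t
v = 0 - (2/2)t = 0 - 1t
for any integer t.

u = 7 + 3t, v = 0 - 1t for integer t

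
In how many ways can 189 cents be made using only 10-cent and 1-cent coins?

We need non-negative integers (x, y) with 10x + 1y = 189.
For each x from 0 to 18, check if (189 - 10x) is a non-negative multiple of 1.
Solutions (x, y): (0,189), (1,179), (2,169), (3,159), ...
Count: 19

19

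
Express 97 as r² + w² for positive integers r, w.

We need to find integers r, w > 0 such that r² + w² = 97.
Trying r = 4: w² = 97 - 4² = 97 - 16 = 81
w = 9
Check: 4² + 9² = 16 + 81 = 97 ✓

97 = 4² + 9²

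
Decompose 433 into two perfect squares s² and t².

We need to find integers s, t > 0 such that s² + t² = 433.
Trying s = 12: t² = 433 - 12² = 433 - 144 = 289
t = 17
Check: 12² + 17² = 144 + 289 = 433 ✓

433 = 12² + 17²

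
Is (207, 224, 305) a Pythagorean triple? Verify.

Compute a² + b² = 207² + 224² = 42849 + 50176 = 93025
Compute c² = 305² = 93025
Since 93025 = 93025, confirmed.

Yes, it is a Pythagorean triple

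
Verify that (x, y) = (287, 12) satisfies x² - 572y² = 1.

Compute x² = 287² = 82369
Compute 572y² = 572·12² = 572·144 = 82368
x² - 572y² = 82369 - 82368 = 1
Since this equals 1, (287, 12) is a solution.

Yes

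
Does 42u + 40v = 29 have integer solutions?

Step 1: Compute gcd(42, 40).
gcd(42, 40) = 2

Step 2: Check divisibility.
Does 2 divide 29? 29 = 2 x 14 + 1, so no.

By the theorem on linear Diophantine equations, 42u + 40v = 29 has integer solutions if and only if gcd(42, 40) divides 29. Since 2 does not divide 29, no solutions exist.

No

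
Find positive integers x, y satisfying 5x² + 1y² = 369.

Try small values of x and check whether (369 - 5x²)/1 is a perfect square.
x = 8: 5·8² = 320, so 1y² = 369 - 320 = 49, giving y² = 49, y = 7.
Check: 5·8² + 1·7² = 320 + 49 = 369 ✓

x = 8, y = 7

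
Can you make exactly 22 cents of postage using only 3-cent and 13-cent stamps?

We need non-negative x, y with 3x + 13y = 22.
gcd(3, 13) = 1 divides 22, so integer solutions exist.
Search for a non-negative one: x = 3 gives 13y = 22 - 9 = 13, so y = 1.
Check: 3·3 + 13·1 = 22 ✓

Yes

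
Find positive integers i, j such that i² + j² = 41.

Search for i with 41 - i² a perfect square.
i = 4: 41 - 4² = 41 - 16 = 25 = 5² ✓
So i = 4, j = 5.

i = 4, j = 5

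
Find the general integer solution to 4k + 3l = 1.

Step 1: Compute gcd(4, 3) = 1.
Since 1 divides 1, solutions exist.

Step 2: Find a particular solution using extended Euclidean algorithm.
We get k₀ = 1, l₀ = -1.
Check: 4*1 + 3*-1 = 1 = 1 ✓

Step 3: Write the general solution.
k = 1 + (3/1)t = 1 + 3t
l = -1 - (4/1)t = -1 - 4t
for any integer t.

k = 1 + 3t, l = -1 - 4t for integer t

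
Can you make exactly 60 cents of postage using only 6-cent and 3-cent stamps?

We need non-negative x, y with 6x + 3y = 60.
gcd(6, 3) = 3 divides 60, so integer solutions exist.
Search for a non-negative one: x = 0 gives 3y = 60 - 0 = 60, so y = 20.
Check: 6·0 + 3·20 = 60 ✓

Yes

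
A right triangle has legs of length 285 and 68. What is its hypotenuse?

c² = a² + b² = 285² + 68² = 81225 + 4624 = 85849
c = 293

293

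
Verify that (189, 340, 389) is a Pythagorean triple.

Compute a² + b² = 189² + 340² = 35721 + 115600 = 151321
Compute c² = 389² = 151321
Since 151321 = 151321, confirmed.

Yes, it is a Pythagorean triple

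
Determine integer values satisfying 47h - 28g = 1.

Step 1: Check solvability.
gcd(47, 28) = 1
Since 1 divides 1, solutions exist.

Step 2: Apply extended Euclidean algorithm to find gcd.
We find integers such that 47*x0 + 28*y0 = 1

Step 3: Scale the particular solution.
Multiply by 1/1 = 1:
h = 3, g = 5

Step 4: Verify.
47*(3) - 28*(5) = 1 = 1 ✓

h = 3, g = 5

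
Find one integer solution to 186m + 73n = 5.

Step 1: Check solvability.
gcd(186, 73) = 1
Since 1 divides 5, solutions exist.

Step 2: Apply extended Euclidean algorithm to find gcd.
We find integers such that 186*x0 + 73*y0 = 1

Step 3: Scale the particular solution.
Multiply by 5/1 = 5:
m = -155, n = 395

Step 4: Verify.
186*(-155) + 73*(395) = 5 = 5 ✓

m = -155, n = 395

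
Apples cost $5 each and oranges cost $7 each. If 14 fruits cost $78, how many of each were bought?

Let a = apples, o = oranges.
a + o = 14
5a + 7o = 78
Substitute o = 14 - a:
5a + 7(14 - a) = 78
(5 - 7)a = 78 - 98
-2a = -20
a = 10, o = 14 - 10 = 4

Apples: 10, Oranges: 4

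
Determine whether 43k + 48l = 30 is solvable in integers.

Step 1: Compute gcd(43, 48).
gcd(43, 48) = 1

Step 2: Check divisibility.
Does 1 divide 30? 30 = 1 x 30, so yes.

By the theorem on linear Diophantine equations, 43k + 48l = 30 has integer solutions if and only if gcd(43, 48) divides 30. Since 1 | 30, solutions exist.

Yes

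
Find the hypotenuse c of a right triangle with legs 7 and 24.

c² = a² + b² = 7² + 24² = 49 + 576 = 625
c = 25

25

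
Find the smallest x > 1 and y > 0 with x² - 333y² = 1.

We seek the smallest positive integers (x, y) with x² - 333y² = 1, i.e., x² = 333y² + 1.
Try successive y values:
y = 1: x² = 333·1² + 1 = 334, not a perfect square
y = 2: x² = 333·2² + 1 = 1333, not a perfect square
y = 3: x² = 333·3² + 1 = 2998, not a perfect square
... continuing the search (or via continued fractions) ...
y = 4: x² = 333·4² + 1 = 5329, x = 73 ✓

Verify: 73² - 333·4² = 5329 - 5328 = 1 ✓

x = 73, y = 4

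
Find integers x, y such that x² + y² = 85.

We need to find integers x, y > 0 such that x² + y² = 85.
Trying x = 2: y² = 85 - 2² = 85 - 4 = 81
y = 9
Check: 2² + 9² = 4 + 81 = 85 ✓

85 = 2² + 9²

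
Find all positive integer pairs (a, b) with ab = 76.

The positive divisors of 76 are: 1, 2, 4, 19, 38, 76.
Each divisor d gives the pair (d, 76/d):
(1, 76), (2, 38), (4, 19), (19, 4), (38, 2), (76, 1)

(1, 76), (2, 38), (4, 19), (19, 4), (38, 2), (76, 1)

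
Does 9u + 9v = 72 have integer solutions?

Step 1: Compute gcd(9, 9).
gcd(9, 9) = 9

Step 2: Check divisibility.
Does 9 divide 72? 72 = 9 x 8, so yes.

By the theorem on linear Diophantine equations, 9u + 9v = 72 has integer solutions if and only if gcd(9, 9) divides 72. Since 9 | 72, solutions exist.

Yes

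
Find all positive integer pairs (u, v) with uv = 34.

The positive divisors of 34 are: 1, 2, 17, 34.
Each divisor d gives the pair (d, 34/d):
(1, 34), (2, 17), (17, 2), (34, 1)

(1, 34), (2, 17), (17, 2), (34, 1)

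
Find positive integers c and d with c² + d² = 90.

We need to find integers c, d > 0 such that c² + d² = 90.
Trying c = 3: d² = 90 - 3² = 90 - 9 = 81
d = 9
Check: 3² + 9² = 9 + 81 = 90 ✓

90 = 3² + 9²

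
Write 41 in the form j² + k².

We need to find integers j, k > 0 such that j² + k² = 41.
Trying j = 4: k² = 41 - 4² = 41 - 16 = 25
k = 5
Check: 4² + 5² = 16 + 25 = 41 ✓

41 = 4² + 5²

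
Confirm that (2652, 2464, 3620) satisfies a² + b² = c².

Compute a² + b² = 2652² + 2464² = 7033104 + 6071296 = 13104400
Compute c² = 3620² = 13104400
Since 13104400 = 13104400, confirmed.

Yes, it is a Pythagorean triple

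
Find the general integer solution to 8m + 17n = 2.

Step 1: Compute gcd(8, 17) = 1.
Since 1 divides 2, solutions exist.

Step 2: Find a particular solution using extended Euclidean algorithm.
We get m₀ = -4, n₀ = 2.
Check: 8*-4 + 17*2 = 2 = 2 ✓

Step 3: Write the general solution.
m = -4 + (17/1)t = -4 + 17t
n = 2 - (8/1)t = 2 - 8t
for any integer t.

m = -4 + 17t, n = 2 - 8t for integer t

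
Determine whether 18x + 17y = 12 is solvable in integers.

Step 1: Compute gcd(18, 17).
gcd(18, 17) = 1

Step 2: Check divisibility.
Does 1 divide 12? 12 = 1 x 12, so yes.

By the theorem on linear Diophantine equations, 18x + 17y = 12 has integer solutions if and only if gcd(18, 17) divides 12. Since 1 | 12, solutions exist.

Yes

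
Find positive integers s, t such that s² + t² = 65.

Search for s with 65 - s² a perfect square.
s = 1: 65 - 1² = 65 - 1 = 64 = 8² ✓
So s = 1, t = 8.

s = 1, t = 8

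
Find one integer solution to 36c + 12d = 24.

Step 1: Check solvability.
gcd(36, 12) = 12
Since 12 divides 24, solutions exist.

Step 2: Apply extended Euclidean algorithm to find gcd.
We find integers such that 36*x0 + 12*y0 = 12

Step 3: Scale the particular solution.
Multiply by 24/12 = 2:
c = 0, d = 2

Step 4: Verify.
36*(0) + 12*(2) = 24 = 24 ✓

c = 0, d = 2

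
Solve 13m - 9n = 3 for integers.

Step 1: Check solvability.
gcd(13, 9) = 1
Since 1 divides 3, solutions exist.

Step 2: Apply extended Euclidean algorithm to find gcd.
We find integers such that 13*x0 + 9*y0 = 1

Step 3: Scale the particular solution.
Multiply by 3/1 = 3:
m = -6, n = -9

Step 4: Verify.
13*(-6) - 9*(-9) = 3 = 3 ✓

m = -6, n = -9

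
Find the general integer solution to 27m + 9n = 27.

Step 1: Compute gcd(27, 9) = 9.
Since 9 divides 27, solutions exist.

Step 2: Find a particular solution using extended Euclidean algorithm.
We get m₀ = 0, n₀ = 3.
Check: 27*0 + 9*3 = 27 = 27 ✓

Step 3: Write the general solution.
m = 0 + (9/9)t = 0 + 1t
n = 3 - (27/9)t = 3 - 3t
for any integer t.

m = 0 + 1t, n = 3 - 3t for integer t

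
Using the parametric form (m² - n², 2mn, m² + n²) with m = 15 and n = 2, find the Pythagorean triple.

a = m² - n² = 225 - 4 = 221
b = 2mn = 2·15·2 = 60
c = m² + n² = 225 + 4 = 229
Verify: 221² + 60² = 48841 + 3600 = 52441 = 229² ✓

(221, 60, 229)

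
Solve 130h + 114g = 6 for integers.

Step 1: Check solvability.
gcd(130, 114) = 2
Since 2 divides 6, solutions exist.

Step 2: Apply extended Euclidean algorithm to find gcd.
We find integers such that 130*x0 + 114*y0 = 2

Step 3: Scale the particular solution.
Multiply by 6/2 = 3:
h = -21, g = 24

Step 4: Verify.
130*(-21) + 114*(24) = 6 = 6 ✓

h = -21, g = 24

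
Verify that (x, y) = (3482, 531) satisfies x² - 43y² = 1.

Compute x² = 3482² = 12124324
Compute 43y² = 43·531² = 43·281961 = 12124323
x² - 43y² = 12124324 - 12124323 = 1
Since this equals 1, (3482, 531) is a solution.

Yes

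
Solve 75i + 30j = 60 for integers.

Step 1: Check solvability.
gcd(75, 30) = 15
Since 15 divides 60, solutions exist.

Step 2: Apply extended Euclidean algorithm to find gcd.
We find integers such that 75*x0 + 30*y0 = 15

Step 3: Scale the particular solution.
Multiply by 60/15 = 4:
i = 4, j = -8

Step 4: Verify.
75*(4) + 30*(-8) = 60 = 60 ✓

i = 4, j = -8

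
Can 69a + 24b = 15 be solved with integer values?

Step 1: Compute gcd(69, 24).
gcd(69, 24) = 3

Step 2: Check divisibility.
Does 3 divide 15? 15 = 3 x 5, so yes.

By the theorem on linear Diophantine equations, 69a + 24b = 15 has integer solutions if and only if gcd(69, 24) divides 15. Since 3 | 15, solutions exist.

Yes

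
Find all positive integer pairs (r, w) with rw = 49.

The positive divisors of 49 are: 1, 7, 49.
Each divisor d gives the pair (d, 49/d):
(1, 49), (7, 7), (49, 1)

(1, 49), (7, 7), (49, 1)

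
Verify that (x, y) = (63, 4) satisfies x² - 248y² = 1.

Compute x² = 63² = 3969
Compute 248y² = 248·4² = 248·16 = 3968
x² - 248y² = 3969 - 3968 = 1
Since this equals 1, (63, 4) is a solution.

Yes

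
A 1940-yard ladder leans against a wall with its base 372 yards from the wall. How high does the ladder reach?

The ladder, wall, and ground form a right triangle with hypotenuse 1940 and one leg 372.
By the Pythagorean theorem: h² = 1940² - 372² = 3763600 - 138384 = 3625216
h = √3625216 = 1904 yards

1904 yards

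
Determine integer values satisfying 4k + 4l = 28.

Step 1: Check solvability.
gcd(4, 4) = 4
Since 4 divides 28, solutions exist.

Step 2: Apply extended Euclidean algorithm to find gcd.
We find integers such that 4*x0 + 4*y0 = 4

Step 3: Scale the particular solution.
Multiply by 28/4 = 7:
k = 0, l = 7

Step 4: Verify.
4*(0) + 4*(7) = 28 = 28 ✓

k = 0, l = 7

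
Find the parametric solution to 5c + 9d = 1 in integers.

Step 1: Compute gcd(5, 9) = 1.
Since 1 divides 1, solutions exist.

Step 2: Find a particular solution using extended Euclidean algorithm.
We get c₀ = 2, d₀ = -1.
Check: 5*2 + 9*-1 = 1 = 1 ✓

Step 3: Write the general solution.
c = 2 + (9/1)t = 2 + 9t
d = -1 - (5/1)t = -1 - 5t
for any integer t.

c = 2 + 9t, d = -1 - 5t for integer t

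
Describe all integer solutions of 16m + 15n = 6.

Step 1: Compute gcd(16, 15) = 1.
Since 1 divides 6, solutions exist.

Step 2: Find a particular solution using extended Euclidean algorithm.
We get m₀ = 6, n₀ = -6.
Check: 16*6 + 15*-6 = 6 = 6 ✓

Step 3: Write the general solution.
m = 6 + (15/1)t = 6 + 15t
n = -6 - (16/1)t = -6 - 16t
for any integer t.

m = 6 + 15t, n = -6 - 16t for integer t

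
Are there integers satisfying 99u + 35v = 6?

Step 1: Compute gcd(99, 35).
gcd(99, 35) = 1

Step 2: Check divisibility.
Does 1 divide 6? 6 = 1 x 6, so yes.

By the theorem on linear Diophantine equations, 99u + 35v = 6 has integer solutions if and only if gcd(99, 35) divides 6. Since 1 | 6, solutions exist.

Yes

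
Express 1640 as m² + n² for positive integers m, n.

We need to find integers m, n > 0 such that m² + n² = 1640.
Trying m = 14: n² = 1640 - 14² = 1640 - 196 = 1444
n = 38
Check: 14² + 38² = 196 + 1444 = 1640 ✓

1640 = 14² + 38²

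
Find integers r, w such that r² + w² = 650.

We need to find integers r, w > 0 such that r² + w² = 650.
Trying r = 5: w² = 650 - 5² = 650 - 25 = 625
w = 25
Check: 5² + 25² = 25 + 625 = 650 ✓

650 = 5² + 25²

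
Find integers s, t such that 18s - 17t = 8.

Step 1: Check solvability.
gcd(18, 17) = 1
Since 1 divides 8, solutions exist.

Step 2: Apply extended Euclidean algorithm to find gcd.
We find integers such that 18*x0 + 17*y0 = 1

Step 3: Scale the particular solution.
Multiply by 8/1 = 8:
s = 8, t = 8

Step 4: Verify.
18*(8) - 17*(8) = 8 = 8 ✓

s = 8, t = 8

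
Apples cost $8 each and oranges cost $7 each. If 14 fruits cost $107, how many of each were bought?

Let a = apples, o = oranges.
a + o = 14
8a + 7o = 107
Substitute o = 14 - a:
8a + 7(14 - a) = 107
(8 - 7)a = 107 - 98
1a = 9
a = 9, o = 14 - 9 = 5

Apples: 9, Oranges: 5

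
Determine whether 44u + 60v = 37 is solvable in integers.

Step 1: Compute gcd(44, 60).
gcd(44, 60) = 4

Step 2: Check divisibility.
Does 4 divide 37? 37 = 4 x 9 + 1, so no.

By the theorem on linear Diophantine equations, 44u + 60v = 37 has integer solutions if and only if gcd(44, 60) divides 37. Since 4 does not divide 37, no solutions exist.

No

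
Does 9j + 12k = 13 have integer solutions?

Step 1: Compute gcd(9, 12).
gcd(9, 12) = 3

Step 2: Check divisibility.
Does 3 divide 13? 13 = 3 x 4 + 1, so no.

By the theorem on linear Diophantine equations, 9j + 12k = 13 has integer solutions if and only if gcd(9, 12) divides 13. Since 3 does not divide 13, no solutions exist.

No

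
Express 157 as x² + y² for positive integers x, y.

We need to find integers x, y > 0 such that x² + y² = 157.
Trying x = 6: y² = 157 - 6² = 157 - 36 = 121
y = 11
Check: 6² + 11² = 36 + 121 = 157 ✓

157 = 6² + 11²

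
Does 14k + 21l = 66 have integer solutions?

Step 1: Compute gcd(14, 21).
gcd(14, 21) = 7

Step 2: Check divisibility.
Does 7 divide 66? 66 = 7 x 9 + 3, so no.

By the theorem on linear Diophantine equations, 14k + 21l = 66 has integer solutions if and only if gcd(14, 21) divides 66. Since 7 does not divide 66, no solutions exist.

No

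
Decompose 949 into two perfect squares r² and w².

We need to find integers r, w > 0 such that r² + w² = 949.
Trying r = 7: w² = 949 - 7² = 949 - 49 = 900
w = 30
Check: 7² + 30² = 49 + 900 = 949 ✓

949 = 7² + 30²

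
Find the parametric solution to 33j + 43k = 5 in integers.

Step 1: Compute gcd(33, 43) = 1.
Since 1 divides 5, solutions exist.

Step 2: Find a particular solution using extended Euclidean algorithm.
We get j₀ = -65, k₀ = 50.
Check: 33*-65 + 43*50 = 5 = 5 ✓

Step 3: Write the general solution.
j = -65 + (43/1)t = -65 + 43t
k = 50 - (33/1)t = 50 - 33t
for any integer t.

j = -65 + 43t, k = 50 - 33t for integer t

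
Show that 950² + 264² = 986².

Compute a² + b² = 950² + 264² = 902500 + 69696 = 972196
Compute c² = 986² = 972196
Since 972196 = 972196, confirmed.

Yes, it is a Pythagorean triple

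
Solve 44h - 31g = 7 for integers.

Step 1: Check solvability.
gcd(44, 31) = 1
Since 1 divides 7, solutions exist.

Step 2: Apply extended Euclidean algorithm to find gcd.
We find integers such that 44*x0 + 31*y0 = 1

Step 3: Scale the particular solution.
Multiply by 7/1 = 7:
h = 84, g = 119

Step 4: Verify.
44*(84) - 31*(119) = 7 = 7 ✓

h = 84, g = 119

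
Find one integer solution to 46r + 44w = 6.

Step 1: Check solvability.
gcd(46, 44) = 2
Since 2 divides 6, solutions exist.

Step 2: Apply extended Euclidean algorithm to find gcd.
We find integers such that 46*x0 + 44*y0 = 2

Step 3: Scale the particular solution.
Multiply by 6/2 = 3:
r = 3, w = -3

Step 4: Verify.
46*(3) + 44*(-3) = 6 = 6 ✓

r = 3, w = -3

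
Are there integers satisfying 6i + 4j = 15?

Step 1: Compute gcd(6, 4).
gcd(6, 4) = 2

Step 2: Check divisibility.
Does 2 divide 15? 15 = 2 x 7 + 1, so no.

By the theorem on linear Diophantine equations, 6i + 4j = 15 has integer solutions if and only if gcd(6, 4) divides 15. Since 2 does not divide 15, no solutions exist.

No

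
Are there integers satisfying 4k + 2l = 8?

Step 1: Compute gcd(4, 2).
gcd(4, 2) = 2

Step 2: Check divisibility.
Does 2 divide 8? 8 = 2 x 4, so yes.

By the theorem on linear Diophantine equations, 4k + 2l = 8 has integer solutions if and only if gcd(4, 2) divides 8. Since 2 | 8, solutions exist.

Yes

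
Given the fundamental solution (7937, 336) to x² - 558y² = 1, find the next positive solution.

Solutions to x² - Dy² = 1 are generated by powers of (x₀ + y₀√D).
The next solution satisfies x₁ + y₁√558 = (x₀ + y₀√558)², giving:
x₁ = x₀² + 558y₀² = 7937² + 558·336² = 62995969 + 62995968 = 125991937
y₁ = 2x₀y₀ = 2·7937·336 = 5333664

Verify: 125991937² - 558·5333664² = 15873968189011969 - 15873968189011968 = 1 ✓

x = 125991937, y = 5333664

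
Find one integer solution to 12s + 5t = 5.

Step 1: Check solvability.
gcd(12, 5) = 1
Since 1 divides 5, solutions exist.

Step 2: Apply extended Euclidean algorithm to find gcd.
We find integers such that 12*x0 + 5*y0 = 1

Step 3: Scale the particular solution.
Multiply by 5/1 = 5:
s = -10, t = 25

Step 4: Verify.
12*(-10) + 5*(25) = 5 = 5 ✓

s = -10, t = 25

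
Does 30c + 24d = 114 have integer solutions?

Step 1: Compute gcd(30, 24).
gcd(30, 24) = 6

Step 2: Check divisibility.
Does 6 divide 114? 114 = 6 x 19, so yes.

By the theorem on linear Diophantine equations, 30c + 24d = 114 has integer solutions if and only if gcd(30, 24) divides 114. Since 6 | 114, solutions exist.

Yes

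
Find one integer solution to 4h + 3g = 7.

Step 1: Check solvability.
gcd(4, 3) = 1
Since 1 divides 7, solutions exist.

Step 2: Apply extended Euclidean algorithm to find gcd.
We find integers such that 4*x0 + 3*y0 = 1

Step 3: Scale the particular solution.
Multiply by 7/1 = 7:
h = 7, g = -7

Step 4: Verify.
4*(7) + 3*(-7) = 7 = 7 ✓

h = 7, g = -7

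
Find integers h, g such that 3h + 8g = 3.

Step 1: Check solvability.
gcd(3, 8) = 1
Since 1 divides 3, solutions exist.

Step 2: Apply extended Euclidean algorithm to find gcd.
We find integers such that 3*x0 + 8*y0 = 1

Step 3: Scale the particular solution.
Multiply by 3/1 = 3:
h = 9, g = -3

Step 4: Verify.
3*(9) + 8*(-3) = 3 = 3 ✓

h = 9, g = -3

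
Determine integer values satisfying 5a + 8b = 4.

Step 1: Check solvability.
gcd(5, 8) = 1
Since 1 divides 4, solutions exist.

Step 2: Apply extended Euclidean algorithm to find gcd.
We find integers such that 5*x0 + 8*y0 = 1

Step 3: Scale the particular solution.
Multiply by 4/1 = 4:
a = -12, b = 8

Step 4: Verify.
5*(-12) + 8*(8) = 4 = 4 ✓

a = -12, b = 8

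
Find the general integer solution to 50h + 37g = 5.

Step 1: Compute gcd(50, 37) = 1.
Since 1 divides 5, solutions exist.

Step 2: Find a particular solution using extended Euclidean algorithm.
We get h₀ = -85, g₀ = 115.
Check: 50*-85 + 37*115 = 5 = 5 ✓

Step 3: Write the general solution.
h = -85 + (37/1)t = -85 + 37t
g = 115 - (50/1)t = 115 - 50t
for any integer t.

h = -85 + 37t, g = 115 - 50t for integer t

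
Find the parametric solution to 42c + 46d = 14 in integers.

Step 1: Compute gcd(42, 46) = 2.
Since 2 divides 14, solutions exist.

Step 2: Find a particular solution using extended Euclidean algorithm.
We get c₀ = 77, d₀ = -70.
Check: 42*77 + 46*-70 = 14 = 14 ✓

Step 3: Write the general solution.
c = 77 + (46/2)t = 77 + 23t
d = -70 - (42/2)t = -70 - 21t
for any integer t.

c = 77 + 23t, d = -70 - 21t for integer t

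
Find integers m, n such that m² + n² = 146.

We need to find integers m, n > 0 such that m² + n² = 146.
Trying m = 5: n² = 146 - 5² = 146 - 25 = 121
n = 11
Check: 5² + 11² = 25 + 121 = 146 ✓

146 = 5² + 11²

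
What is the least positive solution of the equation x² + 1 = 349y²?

We need x² = 349y² - 1. Try successive y:
y = 1: x² = 349·1² - 1 = 348, not a perfect square
y = 2: x² = 349·2² - 1 = 1395, not a perfect square
y = 3: x² = 349·3² - 1 = 3140, not a perfect square
...
y = 493: x² = 349·493² - 1 = 84824100 = 9210² ✓
Check: 9210² - 349·493² = 84824100 - 84824101 = -1 ✓

x = 9210, y = 493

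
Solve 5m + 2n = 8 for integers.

Step 1: Check solvability.
gcd(5, 2) = 1
Since 1 divides 8, solutions exist.

Step 2: Apply extended Euclidean algorithm to find gcd.
We find integers such that 5*x0 + 2*y0 = 1

Step 3: Scale the particular solution.
Multiply by 8/1 = 8:
m = 8, n = -16

Step 4: Verify.
5*(8) + 2*(-16) = 8 = 8 ✓

m = 8, n = -16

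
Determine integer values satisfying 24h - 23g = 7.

Step 1: Check solvability.
gcd(24, 23) = 1
Since 1 divides 7, solutions exist.

Step 2: Apply extended Euclidean algorithm to find gcd.
We find integers such that 24*x0 + 23*y0 = 1

Step 3: Scale the particular solution.
Multiply by 7/1 = 7:
h = 7, g = 7

Step 4: Verify.
24*(7) - 23*(7) = 7 = 7 ✓

h = 7, g = 7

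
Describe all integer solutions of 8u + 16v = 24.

Step 1: Compute gcd(8, 16) = 8.
Since 8 divides 24, solutions exist.

Step 2: Find a particular solution using extended Euclidean algorithm.
We get u₀ = 3, v₀ = 0.
Check: 8*3 + 16*0 = 24 = 24 ✓

Step 3: Write the general solution.
u = 3 + (16/8)t = 3 + 2t
v = 0 - (8/8)t = 0 - 1t
for any integer t.

u = 3 + 2t, v = 0 - 1t for integer t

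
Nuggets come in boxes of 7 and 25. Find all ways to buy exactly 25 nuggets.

We need non-negative integers (x, y) with 7x + 25y = 25.
For each x in 0..3, check if 25 - 7x is a non-negative multiple of 25.
x = 0: 25y = 25, y = 1 ✓

(0 boxes of 7, 1 boxes of 25)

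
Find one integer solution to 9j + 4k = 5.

Step 1: Check solvability.
gcd(9, 4) = 1
Since 1 divides 5, solutions exist.

Step 2: Apply extended Euclidean algorithm to find gcd.
We find integers such that 9*x0 + 4*y0 = 1

Step 3: Scale the particular solution.
Multiply by 5/1 = 5:
j = 5, k = -10

Step 4: Verify.
9*(5) + 4*(-10) = 5 = 5 ✓

j = 5, k = -10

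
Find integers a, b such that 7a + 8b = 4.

Step 1: Check solvability.
gcd(7, 8) = 1
Since 1 divides 4, solutions exist.

Step 2: Apply extended Euclidean algorithm to find gcd.
We find integers such that 7*x0 + 8*y0 = 1

Step 3: Scale the particular solution.
Multiply by 4/1 = 4:
a = -4, b = 4

Step 4: Verify.
7*(-4) + 8*(4) = 4 = 4 ✓

a = -4, b = 4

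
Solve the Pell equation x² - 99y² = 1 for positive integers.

We seek the smallest positive integers (x, y) with x² - 99y² = 1, i.e., x² = 99y² + 1.
Try successive y values:
y = 1: x² = 99·1² + 1 = 100, x = 10 ✓

Verify: 10² - 99·1² = 100 - 99 = 1 ✓

x = 10, y = 1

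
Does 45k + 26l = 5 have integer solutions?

Step 1: Compute gcd(45, 26).
gcd(45, 26) = 1

Step 2: Check divisibility.
Does 1 divide 5? 5 = 1 x 5, so yes.

By the theorem on linear Diophantine equations, 45k + 26l = 5 has integer solutions if and only if gcd(45, 26) divides 5. Since 1 | 5, solutions exist.

Yes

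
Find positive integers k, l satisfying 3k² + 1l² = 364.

Try small values of k and check whether (364 - 3k²)/1 is a perfect square.
k = 10: 3·10² = 300, so 1l² = 364 - 300 = 64, giving l² = 64, l = 8.
Check: 3·10² + 1·8² = 300 + 64 = 364 ✓

k = 10, l = 8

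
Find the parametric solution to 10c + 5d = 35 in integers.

Step 1: Compute gcd(10, 5) = 5.
Since 5 divides 35, solutions exist.

Step 2: Find a particular solution using extended Euclidean algorithm.
We get c₀ = 0, d₀ = 7.
Check: 10*0 + 5*7 = 35 = 35 ✓

Step 3: Write the general solution.
c = 0 + (5/5)t = 0 + 1t
d = 7 - (10/5)t = 7 - 2t
for any integer t.

c = 0 + 1t, d = 7 - 2t for integer t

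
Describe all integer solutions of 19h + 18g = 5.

Step 1: Compute gcd(19, 18) = 1.
Since 1 divides 5, solutions exist.

Step 2: Find a particular solution using extended Euclidean algorithm.
We get h₀ = 5, g₀ = -5.
Check: 19*5 + 18*-5 = 5 = 5 ✓

Step 3: Write the general solution.
h = 5 + (18/1)t = 5 + 18t
g = -5 - (19/1)t = -5 - 19t
for any integer t.

h = 5 + 18t, g = -5 - 19t for integer t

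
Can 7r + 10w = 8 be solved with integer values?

Step 1: Compute gcd(7, 10).
gcd(7, 10) = 1

Step 2: Check divisibility.
Does 1 divide 8? 8 = 1 x 8, so yes.

By the theorem on linear Diophantine equations, 7r + 10w = 8 has integer solutions if and only if gcd(7, 10) divides 8. Since 1 | 8, solutions exist.

Yes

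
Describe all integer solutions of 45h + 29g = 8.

Step 1: Compute gcd(45, 29) = 1.
Since 1 divides 8, solutions exist.

Step 2: Find a particular solution using extended Euclidean algorithm.
We get h₀ = -72, g₀ = 112.
Check: 45*-72 + 29*112 = 8 = 8 ✓

Step 3: Write the general solution.
h = -72 + (29/1)t = -72 + 29t
g = 112 - (45/1)t = 112 - 45t
for any integer t.

h = -72 + 29t, g = 112 - 45t for integer t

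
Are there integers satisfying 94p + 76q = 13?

Step 1: Compute gcd(94, 76).
gcd(94, 76) = 2

Step 2: Check divisibility.
Does 2 divide 13? 13 = 2 x 6 + 1, so no.

By the theorem on linear Diophantine equations, 94p + 76q = 13 has integer solutions if and only if gcd(94, 76) divides 13. Since 2 does not divide 13, no solutions exist.

No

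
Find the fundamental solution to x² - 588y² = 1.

We seek the smallest positive integers (x, y) with x² - 588y² = 1, i.e., x² = 588y² + 1.
Try successive y values:
y = 1: x² = 588·1² + 1 = 589, not a perfect square
y = 2: x² = 588·2² + 1 = 2353, not a perfect square
y = 3: x² = 588·3² + 1 = 5293, not a perfect square
... continuing the search (or via continued fractions) ...
y = 4: x² = 588·4² + 1 = 9409, x = 97 ✓

Verify: 97² - 588·4² = 9409 - 9408 = 1 ✓

x = 97, y = 4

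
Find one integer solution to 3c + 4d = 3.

Step 1: Check solvability.
gcd(3, 4) = 1
Since 1 divides 3, solutions exist.

Step 2: Apply extended Euclidean algorithm to find gcd.
We find integers such that 3*x0 + 4*y0 = 1

Step 3: Scale the particular solution.
Multiply by 3/1 = 3:
c = -3, d = 3

Step 4: Verify.
3*(-3) + 4*(3) = 3 = 3 ✓

c = -3, d = 3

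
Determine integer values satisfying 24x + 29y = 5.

Step 1: Check solvability.
gcd(24, 29) = 1
Since 1 divides 5, solutions exist.

Step 2: Apply extended Euclidean algorithm to find gcd.
We find integers such that 24*x0 + 29*y0 = 1

Step 3: Scale the particular solution.
Multiply by 5/1 = 5:
x = -30, y = 25

Step 4: Verify.
24*(-30) + 29*(25) = 5 = 5 ✓

x = -30, y = 25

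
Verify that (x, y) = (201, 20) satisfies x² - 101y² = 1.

Compute x² = 201² = 40401
Compute 101y² = 101·20² = 101·400 = 40400
x² - 101y² = 40401 - 40400 = 1
Since this equals 1, (201, 20) is a solution.

Yes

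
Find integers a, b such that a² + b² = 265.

We need to find integers a, b > 0 such that a² + b² = 265.
Trying a = 3: b² = 265 - 3² = 265 - 9 = 256
b = 16
Check: 3² + 16² = 9 + 256 = 265 ✓

265 = 3² + 16²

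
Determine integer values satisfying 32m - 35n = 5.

Step 1: Check solvability.
gcd(32, 35) = 1
Since 1 divides 5, solutions exist.

Step 2: Apply extended Euclidean algorithm to find gcd.
We find integers such that 32*x0 + 35*y0 = 1

Step 3: Scale the particular solution.
Multiply by 5/1 = 5:
m = -60, n = -55

Step 4: Verify.
32*(-60) - 35*(-55) = 5 = 5 ✓

m = -60, n = -55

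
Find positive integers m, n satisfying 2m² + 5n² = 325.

Try small values of m and check whether (325 - 2m²)/5 is a perfect square.
m = 10: 2·10² = 200, so 5n² = 325 - 200 = 125, giving n² = 25, n = 5.
Check: 2·10² + 5·5² = 200 + 125 = 325 ✓

m = 10, n = 5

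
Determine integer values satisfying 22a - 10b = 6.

Step 1: Check solvability.
gcd(22, 10) = 2
Since 2 divides 6, solutions exist.

Step 2: Apply extended Euclidean algorithm to find gcd.
We find integers such that 22*x0 + 10*y0 = 2

Step 3: Scale the particular solution.
Multiply by 6/2 = 3:
a = 3, b = 6

Step 4: Verify.
22*(3) - 10*(6) = 6 = 6 ✓

a = 3, b = 6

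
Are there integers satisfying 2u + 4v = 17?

Step 1: Compute gcd(2, 4).
gcd(2, 4) = 2

Step 2: Check divisibility.
Does 2 divide 17? 17 = 2 x 8 + 1, so no.

By the theorem on linear Diophantine equations, 2u + 4v = 17 has integer solutions if and only if gcd(2, 4) divides 17. Since 2 does not divide 17, no solutions exist.

No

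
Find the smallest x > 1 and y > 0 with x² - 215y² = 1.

We seek the smallest positive integers (x, y) with x² - 215y² = 1, i.e., x² = 215y² + 1.
Try successive y values:
y = 1: x² = 215·1² + 1 = 216, not a perfect square
y = 2: x² = 215·2² + 1 = 861, not a perfect square
y = 3: x² = 215·3² + 1 = 1936, x = 44 ✓

Verify: 44² - 215·3² = 1936 - 1935 = 1 ✓

x = 44, y = 3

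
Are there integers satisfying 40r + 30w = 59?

Step 1: Compute gcd(40, 30).
gcd(40, 30) = 10

Step 2: Check divisibility.
Does 10 divide 59? 59 = 10 x 5 + 9, so no.

By the theorem on linear Diophantine equations, 40r + 30w = 59 has integer solutions if and only if gcd(40, 30) divides 59. Since 10 does not divide 59, no solutions exist.

No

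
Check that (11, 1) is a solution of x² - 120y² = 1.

Compute x² = 11² = 121
Compute 120y² = 120·1² = 120·1 = 120
x² - 120y² = 121 - 120 = 1
Since this equals 1, (11, 1) is a solution.

Yes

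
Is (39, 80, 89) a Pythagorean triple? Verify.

Compute a² + b² = 39² + 80² = 1521 + 6400 = 7921
Compute c² = 89² = 7921
Since 7921 = 7921, confirmed.

Yes, it is a Pythagorean triple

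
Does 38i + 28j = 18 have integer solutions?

Step 1: Compute gcd(38, 28).
gcd(38, 28) = 2

Step 2: Check divisibility.
Does 2 divide 18? 18 = 2 x 9, so yes.

By the theorem on linear Diophantine equations, 38i + 28j = 18 has integer solutions if and only if gcd(38, 28) divides 18. Since 2 | 18, solutions exist.

Yes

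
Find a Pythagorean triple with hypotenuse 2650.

We need a² + b² = 2650² = 7022500.
Trying: 714² + 2552² = 509796 + 6512704 = 7022500 ✓

(714, 2552, 2650)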